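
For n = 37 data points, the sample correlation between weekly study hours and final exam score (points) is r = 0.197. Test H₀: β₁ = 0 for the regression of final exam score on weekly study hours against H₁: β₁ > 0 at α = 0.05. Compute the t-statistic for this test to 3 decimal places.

t = r·√(n − 2)/√(1 − r²) = 0.197·√35/√0.961191 = 1.189.
df = n − 2 = 35.
One-sided p ≈ 0.1213, which is ≥ 0.05, so fail to reject H₀.
The data do not give significant evidence of a linear association between weekly study hours and final exam score.

t = 1.189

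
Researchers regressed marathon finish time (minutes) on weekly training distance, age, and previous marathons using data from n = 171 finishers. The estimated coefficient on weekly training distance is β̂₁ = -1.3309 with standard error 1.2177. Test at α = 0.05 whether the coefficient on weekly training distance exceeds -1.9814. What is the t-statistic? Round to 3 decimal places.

t = 0.534

H₀: β₁ = -1.9814 vs H₁: β₁ > -1.9814.
t = (β̂₁ − β₁⁰)/SE = (-1.3309 − (-1.9814)) / 1.2177 = 0.534.
df = n − k − 1 = 171 − 3 − 1 = 167.
One-sided p ≈ 0.2970, which is ≥ 0.05, so fail to reject H₀.
The data do not give significant evidence that the true slope on weekly training distance exceeds -1.9814 minutes per unit, holding the other predictors fixed.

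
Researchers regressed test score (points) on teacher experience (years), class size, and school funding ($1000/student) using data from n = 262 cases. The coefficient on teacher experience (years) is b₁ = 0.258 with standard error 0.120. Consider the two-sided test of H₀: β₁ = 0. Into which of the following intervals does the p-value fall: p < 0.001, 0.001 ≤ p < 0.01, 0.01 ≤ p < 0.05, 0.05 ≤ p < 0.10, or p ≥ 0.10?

t = 0.258 / 0.120 = 2.150.
df = n − k − 1 = 262 − 3 − 1 = 258.
Two-sided p = 2·P(T_{258} > |t|) ≈ 0.0325.
So 0.01 ≤ p < 0.05.

0.01 ≤ p < 0.05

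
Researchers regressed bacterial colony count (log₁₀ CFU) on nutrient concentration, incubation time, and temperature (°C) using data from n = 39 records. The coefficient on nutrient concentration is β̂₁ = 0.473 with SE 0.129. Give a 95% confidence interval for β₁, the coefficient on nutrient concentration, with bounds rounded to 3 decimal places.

df = n − k − 1 = 39 − 3 − 1 = 35.
t* = t_{0.025, 35} = 2.030108.
Margin = t* × SE = 2.030108 × 0.129 = 0.26188.
CI: 0.473 ± 0.26188 → (0.211, 0.735).
With 95% confidence, each one-unit increase in nutrient concentration is associated with a change of between 0.211 and 0.735 log₁₀ CFU in bacterial colony count, holding the other predictors fixed.

(0.211, 0.735)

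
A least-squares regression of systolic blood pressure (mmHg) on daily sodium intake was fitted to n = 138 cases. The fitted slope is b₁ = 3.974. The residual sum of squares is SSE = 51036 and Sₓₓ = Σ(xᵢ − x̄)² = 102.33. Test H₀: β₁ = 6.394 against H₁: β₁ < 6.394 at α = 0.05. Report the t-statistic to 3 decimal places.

t = -1.264

MSE = SSE/(n − 2) = 51036/136 = 375.265.
SE(b₁) = √(MSE/Sₓₓ) = √(375.265/102.33) = 1.91499.
t = (3.974 − 6.394) / 1.91499 = -1.264.
df = n − 2 = 136.
One-sided p ≈ 0.1042, which is ≥ 0.05, so fail to reject H₀.
The data do not give significant evidence that the true slope on daily sodium intake is below 6.394 mmHg per unit.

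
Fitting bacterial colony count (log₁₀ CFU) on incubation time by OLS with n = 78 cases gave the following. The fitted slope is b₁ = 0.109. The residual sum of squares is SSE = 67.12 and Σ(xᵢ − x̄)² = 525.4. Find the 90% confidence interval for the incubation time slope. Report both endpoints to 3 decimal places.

(0.041, 0.177)

MSE = SSE/(n − 2) = 67.12/76 = 0.883158.
SE(b₁) = √(MSE/Sₓₓ) = √(0.883158/525.4) = 0.0409991.
df = n − 2 = 76.
t* = t_{0.05, 76} = 1.665151.
Margin = t* × SE = 1.665151 × 0.0409991 = 0.06827.
CI: 0.109 ± 0.06827 → (0.041, 0.177).
With 90% confidence, each one-unit increase in incubation time is associated with a change of between 0.041 and 0.177 log₁₀ CFU in bacterial colony count.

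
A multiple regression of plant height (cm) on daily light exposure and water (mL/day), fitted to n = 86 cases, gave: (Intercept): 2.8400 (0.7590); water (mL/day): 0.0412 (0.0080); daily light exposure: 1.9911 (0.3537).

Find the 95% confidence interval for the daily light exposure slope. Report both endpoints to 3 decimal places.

(1.288, 2.695)

Read off: b = 1.9911, SE = 0.3537 for daily light exposure.
df = n − k − 1 = 86 − 2 − 1 = 83.
t* = t_{0.025, 83} = 1.98896.
Margin = t* × SE = 1.98896 × 0.3537 = 0.70350.
CI: 1.9911 ± 0.70350 → (1.288, 2.695).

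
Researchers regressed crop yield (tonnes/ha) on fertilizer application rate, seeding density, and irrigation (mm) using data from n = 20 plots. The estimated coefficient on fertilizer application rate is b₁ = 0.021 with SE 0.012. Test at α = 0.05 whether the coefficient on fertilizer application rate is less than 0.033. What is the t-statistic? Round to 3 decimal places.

H₀: β₁ = 0.033 vs H₁: β₁ < 0.033.
t = (b₁ − β₁⁰)/SE = (0.021 − 0.033) / 0.012 = -1.000.
df = n − k − 1 = 20 − 3 − 1 = 16.
One-sided p ≈ 0.1661, which is ≥ 0.05, so fail to reject H₀.
The data do not give significant evidence that the true slope on fertilizer application rate is below 0.033 tonnes/ha per unit, holding the other predictors fixed.

t = -1.000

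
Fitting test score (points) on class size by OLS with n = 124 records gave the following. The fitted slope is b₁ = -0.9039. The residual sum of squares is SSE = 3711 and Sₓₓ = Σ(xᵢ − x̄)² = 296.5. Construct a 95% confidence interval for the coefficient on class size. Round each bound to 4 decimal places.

MSE = SSE/(n − 2) = 3711/122 = 30.418.
SE(b₁) = √(MSE/Sₓₓ) = √(30.418/296.5) = 0.320297.
df = n − 2 = 122.
t* = t_{0.025, 122} = 1.9796.
Margin = t* × SE = 1.9796 × 0.320297 = 0.634060.
CI: -0.9039 ± 0.634060 → (-1.5380, -0.2698).
With 95% confidence, each one-unit increase in class size is associated with a change of between -1.5380 and -0.2698 points in test score.

(-1.5380, -0.2698)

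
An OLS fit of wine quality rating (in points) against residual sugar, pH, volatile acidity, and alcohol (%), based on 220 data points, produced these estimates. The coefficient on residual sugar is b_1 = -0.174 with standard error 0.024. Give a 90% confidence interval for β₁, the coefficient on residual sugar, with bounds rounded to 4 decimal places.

df = n − k − 1 = 220 − 4 − 1 = 215.
t* = t_{0.05, 215} = 1.651972.
Margin = t* × SE = 1.651972 × 0.024 = 0.039647.
CI: -0.174 ± 0.039647 → (-0.2136, -0.1344).
With 90% confidence, each one-unit increase in residual sugar is associated with a change of between -0.2136 and -0.1344 points in wine quality rating, holding the other predictors fixed.

(-0.2136, -0.1344)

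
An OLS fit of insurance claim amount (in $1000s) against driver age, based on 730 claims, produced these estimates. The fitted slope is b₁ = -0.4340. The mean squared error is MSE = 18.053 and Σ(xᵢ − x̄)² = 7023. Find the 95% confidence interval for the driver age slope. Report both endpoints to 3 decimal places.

SE(b₁) = √(MSE/Sₓₓ) = √(18.053/7023) = 0.0507006.
df = n − 2 = 728.
t* = t_{0.025, 728} = 1.963228.
Margin = t* × SE = 1.963228 × 0.0507006 = 0.09954.
CI: -0.4340 ± 0.09954 → (-0.534, -0.334).
With 95% confidence, each one-unit increase in driver age is associated with a change of between -0.534 and -0.334 $1000s in insurance claim amount.

(-0.534, -0.334)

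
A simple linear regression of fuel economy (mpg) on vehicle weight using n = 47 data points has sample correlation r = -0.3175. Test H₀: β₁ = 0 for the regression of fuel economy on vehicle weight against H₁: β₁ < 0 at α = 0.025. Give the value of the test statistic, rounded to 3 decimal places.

t = -2.246

t = r·√(n − 2)/√(1 − r²) = -0.3175·√45/√0.899194 = -2.246.
df = n − 2 = 45.
One-sided p ≈ 0.0148, which is < 0.025, so reject H₀.
There is evidence of a linear association between vehicle weight and fuel economy.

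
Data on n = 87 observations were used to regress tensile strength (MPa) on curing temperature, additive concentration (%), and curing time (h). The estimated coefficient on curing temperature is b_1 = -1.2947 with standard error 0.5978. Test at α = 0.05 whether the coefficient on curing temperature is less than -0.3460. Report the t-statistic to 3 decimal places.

H₀: β₁ = -0.3460 vs H₁: β₁ < -0.3460.
t = (b_1 − β₁⁰)/SE = (-1.2947 − (-0.3460)) / 0.5978 = -1.587.
df = n − k − 1 = 87 − 3 − 1 = 83.
One-sided p ≈ 0.0582, which is ≥ 0.05, so fail to reject H₀.
The data do not give significant evidence that the true slope on curing temperature is below -0.3460 MPa per unit, holding the other predictors fixed.

t = -1.587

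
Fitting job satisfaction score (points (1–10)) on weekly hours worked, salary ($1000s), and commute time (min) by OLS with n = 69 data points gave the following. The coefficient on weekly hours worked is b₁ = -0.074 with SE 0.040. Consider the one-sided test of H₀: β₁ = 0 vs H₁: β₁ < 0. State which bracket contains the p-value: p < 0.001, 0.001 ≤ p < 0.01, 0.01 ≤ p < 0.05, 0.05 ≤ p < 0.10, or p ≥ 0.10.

0.01 ≤ p < 0.05

t = -0.074 / 0.040 = -1.850.
df = n − k − 1 = 69 − 3 − 1 = 65.
One-sided p = P(T_{65} < t) ≈ 0.0344.
So 0.01 ≤ p < 0.05.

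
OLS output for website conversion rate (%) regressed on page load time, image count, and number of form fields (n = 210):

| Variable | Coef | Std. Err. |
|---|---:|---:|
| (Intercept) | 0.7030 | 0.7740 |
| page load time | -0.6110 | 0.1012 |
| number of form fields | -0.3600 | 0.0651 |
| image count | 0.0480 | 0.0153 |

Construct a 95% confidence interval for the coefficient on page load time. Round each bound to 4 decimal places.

Read off: b = -0.6110, SE = 0.1012 for page load time.
df = n − k − 1 = 210 − 3 − 1 = 206.
t* = t_{0.025, 206} = 1.971547.
Margin = t* × SE = 1.971547 × 0.1012 = 0.199521.
CI: -0.6110 ± 0.199521 → (-0.8105, -0.4115).

(-0.8105, -0.4115)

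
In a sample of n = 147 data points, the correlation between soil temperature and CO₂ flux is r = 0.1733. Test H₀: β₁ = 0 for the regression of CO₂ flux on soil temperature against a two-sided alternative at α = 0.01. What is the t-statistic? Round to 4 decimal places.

t = r·√(n − 2)/√(1 − r²) = 0.1733·√145/√0.969967 = 2.1189.
df = n − 2 = 145.
Two-sided p ≈ 0.0358, which is ≥ 0.01, so fail to reject H₀.
The data do not give significant evidence of a linear association between soil temperature and CO₂ flux.

t = 2.1189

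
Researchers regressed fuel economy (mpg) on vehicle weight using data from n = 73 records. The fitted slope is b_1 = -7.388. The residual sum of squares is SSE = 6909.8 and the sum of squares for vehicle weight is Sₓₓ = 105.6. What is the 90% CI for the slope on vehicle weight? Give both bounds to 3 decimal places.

(-8.988, -5.788)

MSE = SSE/(n − 2) = 6909.8/71 = 97.3211.
SE(b_1) = √(MSE/Sₓₓ) = √(97.3211/105.6) = 0.960001.
df = n − 2 = 71.
t* = t_{0.05, 71} = 1.6666.
Margin = t* × SE = 1.6666 × 0.960001 = 1.59994.
CI: -7.388 ± 1.59994 → (-8.988, -5.788).
With 90% confidence, each one-unit increase in vehicle weight is associated with a change of between -8.988 and -5.788 mpg in fuel economy.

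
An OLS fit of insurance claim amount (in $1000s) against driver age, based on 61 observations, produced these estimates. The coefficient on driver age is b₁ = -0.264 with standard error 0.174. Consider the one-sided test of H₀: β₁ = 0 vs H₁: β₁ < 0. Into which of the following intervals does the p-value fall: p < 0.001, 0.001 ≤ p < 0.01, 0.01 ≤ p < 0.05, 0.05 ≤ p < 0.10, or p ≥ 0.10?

0.05 ≤ p < 0.10

t = -0.264 / 0.174 = -1.517.
df = n − 2 = 61 − 2 = 59.
One-sided p = P(T_{59} < t) ≈ 0.0673.
So 0.05 ≤ p < 0.10.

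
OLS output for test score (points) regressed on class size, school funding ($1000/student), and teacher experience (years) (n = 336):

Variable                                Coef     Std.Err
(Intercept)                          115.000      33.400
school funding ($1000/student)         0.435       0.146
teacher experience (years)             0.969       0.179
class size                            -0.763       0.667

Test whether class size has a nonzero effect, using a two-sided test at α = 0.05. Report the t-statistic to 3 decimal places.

t = -1.144

Read off: b = -0.763, SE = 0.667 for class size.
H₀: β₁ = 0 vs H₁: β₁ ≠ 0.
t = -0.763 / 0.667 = -1.144.
df = n − k − 1 = 336 − 3 − 1 = 332.
Two-sided p ≈ 0.2535, which is ≥ 0.05, so fail to reject H₀.
The data do not give significant evidence of an association between class size and test score, after adjusting for the other predictors.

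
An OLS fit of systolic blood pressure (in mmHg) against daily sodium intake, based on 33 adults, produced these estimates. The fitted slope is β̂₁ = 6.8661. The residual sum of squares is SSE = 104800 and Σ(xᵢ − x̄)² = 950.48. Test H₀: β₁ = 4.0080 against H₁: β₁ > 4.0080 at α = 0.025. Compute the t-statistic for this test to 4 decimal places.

MSE = SSE/(n − 2) = 104800/31 = 3380.65.
SE(β̂₁) = √(MSE/Sₓₓ) = √(3380.65/950.48) = 1.88594.
t = (6.8661 − 4.0080) / 1.88594 = 1.5155.
df = n − 2 = 31.
One-sided p ≈ 0.0699, which is ≥ 0.025, so fail to reject H₀.
The data do not give significant evidence that the true slope on daily sodium intake exceeds 4.0080 mmHg per unit.

t = 1.5155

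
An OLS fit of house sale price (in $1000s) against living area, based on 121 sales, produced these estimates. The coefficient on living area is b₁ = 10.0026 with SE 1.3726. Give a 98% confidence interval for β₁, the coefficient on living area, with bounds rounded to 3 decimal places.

df = n − 2 = 121 − 2 = 119.
t* = t_{0.01, 119} = 2.358093.
Margin = t* × SE = 2.358093 × 1.3726 = 3.23672.
CI: 10.0026 ± 3.23672 → (6.766, 13.239).
With 98% confidence, each one-unit increase in living area is associated with a change of between 6.766 and 13.239 $1000s in house sale price.

(6.766, 13.239)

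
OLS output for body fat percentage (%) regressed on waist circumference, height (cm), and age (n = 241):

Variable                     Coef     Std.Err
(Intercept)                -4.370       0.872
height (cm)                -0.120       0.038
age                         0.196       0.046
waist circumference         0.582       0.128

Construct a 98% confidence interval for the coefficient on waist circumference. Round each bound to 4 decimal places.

Read off: b = 0.582, SE = 0.128 for waist circumference.
df = n − k − 1 = 241 − 3 − 1 = 237.
t* = t_{0.01, 237} = 2.342185.
Margin = t* × SE = 2.342185 × 0.128 = 0.299800.
CI: 0.582 ± 0.299800 → (0.2822, 0.8818).

(0.2822, 0.8818)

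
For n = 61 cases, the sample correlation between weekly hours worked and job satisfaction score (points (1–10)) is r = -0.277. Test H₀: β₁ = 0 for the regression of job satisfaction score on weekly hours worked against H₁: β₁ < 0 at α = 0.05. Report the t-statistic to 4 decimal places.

t = -2.2143

t = r·√(n − 2)/√(1 − r²) = -0.277·√59/√0.923271 = -2.2143.
df = n − 2 = 59.
One-sided p ≈ 0.0153, which is < 0.05, so reject H₀.
There is evidence of a linear association between weekly hours worked and job satisfaction score.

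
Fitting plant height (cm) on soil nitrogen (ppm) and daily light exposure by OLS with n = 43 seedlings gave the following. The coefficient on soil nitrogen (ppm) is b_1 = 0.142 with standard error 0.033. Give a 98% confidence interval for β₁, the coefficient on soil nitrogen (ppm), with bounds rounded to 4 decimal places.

(0.0620, 0.2220)

df = n − k − 1 = 43 − 2 − 1 = 40.
t* = t_{0.01, 40} = 2.423257.
Margin = t* × SE = 2.423257 × 0.033 = 0.079967.
CI: 0.142 ± 0.079967 → (0.0620, 0.2220).
With 98% confidence, each one-unit increase in soil nitrogen (ppm) is associated with a change of between 0.0620 and 0.2220 cm in plant height, holding the other predictors fixed.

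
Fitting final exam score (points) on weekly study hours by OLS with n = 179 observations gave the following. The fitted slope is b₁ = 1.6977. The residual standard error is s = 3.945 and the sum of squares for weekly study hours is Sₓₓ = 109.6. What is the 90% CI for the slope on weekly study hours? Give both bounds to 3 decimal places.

SE(b₁) = s/√Sₓₓ = 3.945/√109.6 = 0.376827.
df = n − 2 = 177.
t* = t_{0.05, 177} = 1.653508.
Margin = t* × SE = 1.653508 × 0.376827 = 0.62309.
CI: 1.6977 ± 0.62309 → (1.075, 2.321).
With 90% confidence, each one-unit increase in weekly study hours is associated with a change of between 1.075 and 2.321 points in final exam score.

(1.075, 2.321)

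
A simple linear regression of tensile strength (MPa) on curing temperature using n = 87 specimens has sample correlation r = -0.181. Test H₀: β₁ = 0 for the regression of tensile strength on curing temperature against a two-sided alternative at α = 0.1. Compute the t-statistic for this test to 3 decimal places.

t = -1.697

t = r·√(n − 2)/√(1 − r²) = -0.181·√85/√0.967239 = -1.697.
df = n − 2 = 85.
Two-sided p ≈ 0.0934, which is < 0.1, so reject H₀.
There is evidence of a linear association between curing temperature and tensile strength.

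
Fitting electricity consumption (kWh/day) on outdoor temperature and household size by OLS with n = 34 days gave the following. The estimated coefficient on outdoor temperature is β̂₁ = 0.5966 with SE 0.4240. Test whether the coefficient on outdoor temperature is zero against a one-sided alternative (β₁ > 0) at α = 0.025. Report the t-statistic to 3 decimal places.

t = 1.407

H₀: β₁ = 0 vs H₁: β₁ > 0.
t = (β̂₁ − β₁⁰)/SE = 0.5966 / 0.4240 = 1.407.
df = n − k − 1 = 34 − 2 − 1 = 31.
One-sided p ≈ 0.0847, which is ≥ 0.025, so fail to reject H₀.
The data do not give significant evidence that the true slope on outdoor temperature is positive, holding the other predictors fixed.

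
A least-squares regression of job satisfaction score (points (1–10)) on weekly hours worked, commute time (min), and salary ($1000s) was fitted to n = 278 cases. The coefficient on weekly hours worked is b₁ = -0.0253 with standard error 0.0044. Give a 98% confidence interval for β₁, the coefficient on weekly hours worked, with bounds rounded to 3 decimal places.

df = n − k − 1 = 278 − 3 − 1 = 274.
t* = t_{0.01, 274} = 2.340034.
Margin = t* × SE = 2.340034 × 0.0044 = 0.01030.
CI: -0.0253 ± 0.01030 → (-0.036, -0.015).
With 98% confidence, each one-unit increase in weekly hours worked is associated with a change of between -0.036 and -0.015 points (1–10) in job satisfaction score, holding the other predictors fixed.

(-0.036, -0.015)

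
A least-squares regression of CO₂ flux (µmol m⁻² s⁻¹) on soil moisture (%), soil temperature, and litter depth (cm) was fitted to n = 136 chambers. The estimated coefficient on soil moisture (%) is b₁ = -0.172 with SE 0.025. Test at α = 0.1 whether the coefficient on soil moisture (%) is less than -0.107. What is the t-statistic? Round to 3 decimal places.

H₀: β₁ = -0.107 vs H₁: β₁ < -0.107.
t = (b₁ − β₁⁰)/SE = (-0.172 − (-0.107)) / 0.025 = -2.600.
df = n − k − 1 = 136 − 3 − 1 = 132.
One-sided p ≈ 0.0052, which is < 0.1, so reject H₀.
There is evidence that the true slope on soil moisture (%) is below -0.107 µmol m⁻² s⁻¹ per unit, holding the other predictors fixed.

t = -2.600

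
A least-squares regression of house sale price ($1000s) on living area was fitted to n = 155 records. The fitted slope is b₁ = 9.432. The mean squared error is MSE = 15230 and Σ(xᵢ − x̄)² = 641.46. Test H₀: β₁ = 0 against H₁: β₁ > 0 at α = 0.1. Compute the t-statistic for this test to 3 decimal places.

t = 1.936

SE(b₁) = √(MSE/Sₓₓ) = √(15230/641.46) = 4.87265.
t = 9.432 / 4.87265 = 1.936.
df = n − 2 = 153.
One-sided p ≈ 0.0274, which is < 0.1, so reject H₀.
There is evidence that the true slope on living area is positive.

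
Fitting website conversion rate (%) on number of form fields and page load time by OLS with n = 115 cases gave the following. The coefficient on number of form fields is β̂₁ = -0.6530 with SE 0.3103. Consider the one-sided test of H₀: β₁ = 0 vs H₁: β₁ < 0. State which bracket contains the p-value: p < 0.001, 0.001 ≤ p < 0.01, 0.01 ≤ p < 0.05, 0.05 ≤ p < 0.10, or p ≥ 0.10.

t = -0.6530 / 0.3103 = -2.104.
df = n − k − 1 = 115 − 2 − 1 = 112.
One-sided p = P(T_{112} < t) ≈ 0.0188.
So 0.01 ≤ p < 0.05.

0.01 ≤ p < 0.05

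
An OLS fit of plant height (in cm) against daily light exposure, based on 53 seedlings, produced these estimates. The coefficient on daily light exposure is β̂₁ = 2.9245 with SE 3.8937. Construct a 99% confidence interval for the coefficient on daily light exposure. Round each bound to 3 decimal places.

(-7.494, 13.343)

df = n − 2 = 53 − 2 = 51.
t* = t_{0.005, 51} = 2.675722.
Margin = t* × SE = 2.675722 × 3.8937 = 10.41846.
CI: 2.9245 ± 10.41846 → (-7.494, 13.343).
With 99% confidence, each one-unit increase in daily light exposure is associated with a change of between -7.494 and 13.343 cm in plant height.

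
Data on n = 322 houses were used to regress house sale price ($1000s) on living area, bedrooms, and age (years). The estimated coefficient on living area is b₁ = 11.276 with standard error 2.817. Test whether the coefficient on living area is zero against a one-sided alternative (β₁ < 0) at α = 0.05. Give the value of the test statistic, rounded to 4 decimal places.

H₀: β₁ = 0 vs H₁: β₁ < 0.
t = (b₁ − β₁⁰)/SE = 11.276 / 2.817 = 4.0028.
df = n − k − 1 = 322 − 3 − 1 = 318.
One-sided p ≈ 1.0000, which is ≥ 0.05, so fail to reject H₀.
The data do not give significant evidence that the true slope on living area is negative, holding the other predictors fixed.

t = 4.0028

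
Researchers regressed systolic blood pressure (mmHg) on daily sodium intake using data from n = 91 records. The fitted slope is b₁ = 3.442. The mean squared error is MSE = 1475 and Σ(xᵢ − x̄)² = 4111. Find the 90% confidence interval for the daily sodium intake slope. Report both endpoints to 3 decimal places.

SE(b₁) = √(MSE/Sₓₓ) = √(1475/4111) = 0.598994.
df = n − 2 = 89.
t* = t_{0.05, 89} = 1.662155.
Margin = t* × SE = 1.662155 × 0.598994 = 0.99562.
CI: 3.442 ± 0.99562 → (2.446, 4.438).
With 90% confidence, each one-unit increase in daily sodium intake is associated with a change of between 2.446 and 4.438 mmHg in systolic blood pressure.

(2.446, 4.438)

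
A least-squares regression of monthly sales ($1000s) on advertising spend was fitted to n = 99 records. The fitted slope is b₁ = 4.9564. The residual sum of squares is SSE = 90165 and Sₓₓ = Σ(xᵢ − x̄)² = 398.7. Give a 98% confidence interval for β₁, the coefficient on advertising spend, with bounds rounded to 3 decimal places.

(1.345, 8.568)

MSE = SSE/(n − 2) = 90165/97 = 929.536.
SE(b₁) = √(MSE/Sₓₓ) = √(929.536/398.7) = 1.5269.
df = n − 2 = 97.
t* = t_{0.01, 97} = 2.365407.
Margin = t* × SE = 2.365407 × 1.5269 = 3.61174.
CI: 4.9564 ± 3.61174 → (1.345, 8.568).
With 98% confidence, each one-unit increase in advertising spend is associated with a change of between 1.345 and 8.568 $1000s in monthly sales.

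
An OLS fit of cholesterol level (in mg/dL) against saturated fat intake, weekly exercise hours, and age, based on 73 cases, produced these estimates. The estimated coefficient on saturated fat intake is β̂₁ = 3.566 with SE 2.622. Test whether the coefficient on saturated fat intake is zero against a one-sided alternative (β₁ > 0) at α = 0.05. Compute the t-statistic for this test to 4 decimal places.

H₀: β₁ = 0 vs H₁: β₁ > 0.
t = (β̂₁ − β₁⁰)/SE = 3.566 / 2.622 = 1.3600.
df = n − k − 1 = 73 − 3 − 1 = 69.
One-sided p ≈ 0.0891, which is ≥ 0.05, so fail to reject H₀.
The data do not give significant evidence that the true slope on saturated fat intake is positive, holding the other predictors fixed.

t = 1.3600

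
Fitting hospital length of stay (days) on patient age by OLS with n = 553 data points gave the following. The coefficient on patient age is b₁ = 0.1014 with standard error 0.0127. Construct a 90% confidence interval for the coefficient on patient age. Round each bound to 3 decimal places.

df = n − 2 = 553 − 2 = 551.
t* = t_{0.05, 551} = 1.647624.
Margin = t* × SE = 1.647624 × 0.0127 = 0.02092.
CI: 0.1014 ± 0.02092 → (0.080, 0.122).
With 90% confidence, each one-unit increase in patient age is associated with a change of between 0.080 and 0.122 days in hospital length of stay.

(0.080, 0.122)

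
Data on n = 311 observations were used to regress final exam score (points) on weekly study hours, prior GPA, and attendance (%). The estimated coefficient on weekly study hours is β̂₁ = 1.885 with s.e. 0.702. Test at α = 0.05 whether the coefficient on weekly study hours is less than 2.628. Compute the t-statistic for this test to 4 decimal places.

H₀: β₁ = 2.628 vs H₁: β₁ < 2.628.
t = (β̂₁ − β₁⁰)/SE = (1.885 − 2.628) / 0.702 = -1.0584.
df = n − k − 1 = 311 − 3 − 1 = 307.
One-sided p ≈ 0.1454, which is ≥ 0.05, so fail to reject H₀.
The data do not give significant evidence that the true slope on weekly study hours is below 2.628 points per unit, holding the other predictors fixed.

t = -1.0584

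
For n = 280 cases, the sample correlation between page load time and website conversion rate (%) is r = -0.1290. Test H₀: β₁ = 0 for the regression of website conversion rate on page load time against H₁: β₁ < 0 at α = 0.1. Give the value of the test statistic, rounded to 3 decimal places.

t = -2.169

t = r·√(n − 2)/√(1 − r²) = -0.1290·√278/√0.983359 = -2.169.
df = n − 2 = 278.
One-sided p ≈ 0.0155, which is < 0.1, so reject H₀.
There is evidence of a linear association between page load time and website conversion rate.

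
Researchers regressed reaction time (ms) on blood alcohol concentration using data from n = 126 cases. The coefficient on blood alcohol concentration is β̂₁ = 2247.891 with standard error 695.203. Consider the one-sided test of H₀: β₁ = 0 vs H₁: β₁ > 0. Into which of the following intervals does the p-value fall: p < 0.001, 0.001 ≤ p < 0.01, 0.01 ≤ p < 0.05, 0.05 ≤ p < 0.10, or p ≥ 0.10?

p < 0.001

t = 2247.891 / 695.203 = 3.233.
df = n − 2 = 126 − 2 = 124.
One-sided p = P(T_{124} > t) ≈ 0.0008.
So p < 0.001.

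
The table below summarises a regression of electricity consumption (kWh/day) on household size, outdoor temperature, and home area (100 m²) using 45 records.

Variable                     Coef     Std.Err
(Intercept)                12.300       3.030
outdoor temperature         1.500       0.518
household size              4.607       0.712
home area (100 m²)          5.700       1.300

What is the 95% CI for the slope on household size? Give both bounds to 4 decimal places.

Read off: b = 4.607, SE = 0.712 for household size.
df = n − k − 1 = 45 − 3 − 1 = 41.
t* = t_{0.025, 41} = 2.019541.
Margin = t* × SE = 2.019541 × 0.712 = 1.437913.
CI: 4.607 ± 1.437913 → (3.1691, 6.0449).

(3.1691, 6.0449)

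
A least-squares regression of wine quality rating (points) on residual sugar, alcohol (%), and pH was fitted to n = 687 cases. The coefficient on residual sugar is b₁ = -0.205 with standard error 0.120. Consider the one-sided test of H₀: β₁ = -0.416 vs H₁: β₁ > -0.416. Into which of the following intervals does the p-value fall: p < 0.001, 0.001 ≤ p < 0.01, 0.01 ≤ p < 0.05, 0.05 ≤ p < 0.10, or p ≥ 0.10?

0.01 ≤ p < 0.05

t = (-0.205 − (-0.416)) / 0.120 = 1.758.
df = n − k − 1 = 687 − 3 − 1 = 683.
One-sided p = P(T_{683} > t) ≈ 0.0396.
So 0.01 ≤ p < 0.05.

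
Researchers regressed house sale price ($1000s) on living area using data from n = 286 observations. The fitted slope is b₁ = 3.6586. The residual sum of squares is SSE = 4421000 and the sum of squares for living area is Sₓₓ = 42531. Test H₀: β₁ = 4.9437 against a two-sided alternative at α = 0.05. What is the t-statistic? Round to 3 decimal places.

t = -2.124

MSE = SSE/(n − 2) = 4421000/284 = 15566.9.
SE(b₁) = √(MSE/Sₓₓ) = √(15566.9/42531) = 0.60499.
t = (3.6586 − 4.9437) / 0.60499 = -2.124.
df = n − 2 = 284.
Two-sided p ≈ 0.0345, which is < 0.05, so reject H₀.
There is evidence that the true slope on living area differs from 4.9437 $1000s per unit.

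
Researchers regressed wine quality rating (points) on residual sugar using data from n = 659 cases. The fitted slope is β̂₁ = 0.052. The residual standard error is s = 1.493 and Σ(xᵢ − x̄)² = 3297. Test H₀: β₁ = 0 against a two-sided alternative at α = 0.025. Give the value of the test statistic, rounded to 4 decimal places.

t = 1.9999

SE(β̂₁) = s/√Sₓₓ = 1.493/√3297 = 0.0260016.
t = 0.052 / 0.0260016 = 1.9999.
df = n − 2 = 657.
Two-sided p ≈ 0.0459, which is ≥ 0.025, so fail to reject H₀.
The data do not give significant evidence of an association between residual sugar and wine quality rating.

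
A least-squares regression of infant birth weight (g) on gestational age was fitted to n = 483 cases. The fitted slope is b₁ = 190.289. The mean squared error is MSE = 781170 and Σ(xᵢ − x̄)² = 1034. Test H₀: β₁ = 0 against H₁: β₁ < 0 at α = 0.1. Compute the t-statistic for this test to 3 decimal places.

t = 6.923

SE(b₁) = √(MSE/Sₓₓ) = √(781170/1034) = 27.4861.
t = 190.289 / 27.4861 = 6.923.
df = n − 2 = 481.
One-sided p ≈ 1.0000, which is ≥ 0.1, so fail to reject H₀.
The data do not give significant evidence that the true slope on gestational age is negative.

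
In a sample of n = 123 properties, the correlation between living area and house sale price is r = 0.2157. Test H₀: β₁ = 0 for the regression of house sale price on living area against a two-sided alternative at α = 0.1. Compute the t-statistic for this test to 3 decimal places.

t = r·√(n − 2)/√(1 − r²) = 0.2157·√121/√0.953474 = 2.430.
df = n − 2 = 121.
Two-sided p ≈ 0.0166, which is < 0.1, so reject H₀.
There is evidence of a linear association between living area and house sale price.

t = 2.430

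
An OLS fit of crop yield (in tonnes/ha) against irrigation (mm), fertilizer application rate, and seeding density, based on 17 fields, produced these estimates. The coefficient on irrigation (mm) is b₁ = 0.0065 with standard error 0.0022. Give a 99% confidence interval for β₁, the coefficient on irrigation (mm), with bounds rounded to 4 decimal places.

(-0.0001, 0.0131)

df = n − k − 1 = 17 − 3 − 1 = 13.
t* = t_{0.005, 13} = 3.012276.
Margin = t* × SE = 3.012276 × 0.0022 = 0.006627.
CI: 0.0065 ± 0.006627 → (-0.0001, 0.0131).
With 99% confidence, each one-unit increase in irrigation (mm) is associated with a change of between -0.0001 and 0.0131 tonnes/ha in crop yield, holding the other predictors fixed.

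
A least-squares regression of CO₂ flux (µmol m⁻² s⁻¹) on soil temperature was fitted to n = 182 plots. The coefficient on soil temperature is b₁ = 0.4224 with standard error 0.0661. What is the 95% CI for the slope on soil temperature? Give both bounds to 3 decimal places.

df = n − 2 = 182 − 2 = 180.
t* = t_{0.025, 180} = 1.973231.
Margin = t* × SE = 1.973231 × 0.0661 = 0.13043.
CI: 0.4224 ± 0.13043 → (0.292, 0.553).
With 95% confidence, each one-unit increase in soil temperature is associated with a change of between 0.292 and 0.553 µmol m⁻² s⁻¹ in CO₂ flux.

(0.292, 0.553)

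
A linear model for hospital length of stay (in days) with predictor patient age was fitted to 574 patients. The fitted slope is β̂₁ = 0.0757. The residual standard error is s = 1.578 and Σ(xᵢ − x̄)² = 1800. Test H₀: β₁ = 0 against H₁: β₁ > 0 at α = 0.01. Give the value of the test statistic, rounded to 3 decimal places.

t = 2.035

SE(β̂₁) = s/√Sₓₓ = 1.578/√1800 = 0.0371938.
t = 0.0757 / 0.0371938 = 2.035.
df = n − 2 = 572.
One-sided p ≈ 0.0211, which is ≥ 0.01, so fail to reject H₀.
The data do not give significant evidence that the true slope on patient age is positive.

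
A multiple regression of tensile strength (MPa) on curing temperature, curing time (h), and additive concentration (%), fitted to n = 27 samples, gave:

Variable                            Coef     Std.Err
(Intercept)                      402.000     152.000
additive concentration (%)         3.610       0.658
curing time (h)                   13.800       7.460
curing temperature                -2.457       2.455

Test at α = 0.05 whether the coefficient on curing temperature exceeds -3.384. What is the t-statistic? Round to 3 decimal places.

Read off: b = -2.457, SE = 2.455 for curing temperature.
H₀: β₁ = -3.384 vs H₁: β₁ > -3.384.
t = (-2.457 − (-3.384)) / 2.455 = 0.378.
df = n − k − 1 = 27 − 3 − 1 = 23.
One-sided p ≈ 0.3546, which is ≥ 0.05, so fail to reject H₀.
The data do not give significant evidence that the true slope on curing temperature exceeds -3.384 MPa per unit, holding the other predictors fixed.

t = 0.378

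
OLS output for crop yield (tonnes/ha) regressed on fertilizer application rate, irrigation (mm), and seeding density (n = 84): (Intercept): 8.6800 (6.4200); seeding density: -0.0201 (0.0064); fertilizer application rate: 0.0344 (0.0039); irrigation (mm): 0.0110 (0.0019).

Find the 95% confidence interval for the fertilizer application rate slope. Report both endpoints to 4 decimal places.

(0.0266, 0.0422)

Read off: b = 0.0344, SE = 0.0039 for fertilizer application rate.
df = n − k − 1 = 84 − 3 − 1 = 80.
t* = t_{0.025, 80} = 1.990063.
Margin = t* × SE = 1.990063 × 0.0039 = 0.007761.
CI: 0.0344 ± 0.007761 → (0.0266, 0.0422).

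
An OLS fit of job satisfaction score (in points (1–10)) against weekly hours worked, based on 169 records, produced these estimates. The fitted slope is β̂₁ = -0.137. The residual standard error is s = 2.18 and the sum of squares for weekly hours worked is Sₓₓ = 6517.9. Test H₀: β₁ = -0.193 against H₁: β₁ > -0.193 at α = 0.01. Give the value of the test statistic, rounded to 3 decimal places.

SE(β̂₁) = s/√Sₓₓ = 2.18/√6517.9 = 0.0270024.
t = (-0.137 − (-0.193)) / 0.0270024 = 2.074.
df = n − 2 = 167.
One-sided p ≈ 0.0198, which is ≥ 0.01, so fail to reject H₀.
The data do not give significant evidence that the true slope on weekly hours worked exceeds -0.193 points (1–10) per unit.

t = 2.074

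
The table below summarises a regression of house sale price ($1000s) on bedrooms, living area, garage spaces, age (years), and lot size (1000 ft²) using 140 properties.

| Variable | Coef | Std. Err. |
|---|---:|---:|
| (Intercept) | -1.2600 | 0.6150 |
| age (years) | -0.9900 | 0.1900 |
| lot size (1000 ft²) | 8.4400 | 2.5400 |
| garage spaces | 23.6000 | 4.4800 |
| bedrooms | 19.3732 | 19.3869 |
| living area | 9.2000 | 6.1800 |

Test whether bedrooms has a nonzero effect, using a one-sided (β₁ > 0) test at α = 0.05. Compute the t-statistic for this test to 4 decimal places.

t = 0.9993

Read off: b = 19.3732, SE = 19.3869 for bedrooms.
H₀: β₁ = 0 vs H₁: β₁ > 0.
t = 19.3732 / 19.3869 = 0.9993.
df = n − k − 1 = 140 − 5 − 1 = 134.
One-sided p ≈ 0.1597, which is ≥ 0.05, so fail to reject H₀.
The data do not give significant evidence that the true slope on bedrooms is positive, holding the other predictors fixed.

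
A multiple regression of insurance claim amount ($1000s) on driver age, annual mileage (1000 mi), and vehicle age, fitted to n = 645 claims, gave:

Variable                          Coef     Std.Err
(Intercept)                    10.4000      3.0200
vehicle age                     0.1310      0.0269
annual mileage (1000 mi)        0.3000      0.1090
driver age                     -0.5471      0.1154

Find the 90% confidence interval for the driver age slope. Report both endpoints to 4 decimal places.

(-0.7372, -0.3570)

Read off: b = -0.5471, SE = 0.1154 for driver age.
df = n − k − 1 = 645 − 3 − 1 = 641.
t* = t_{0.05, 641} = 1.647234.
Margin = t* × SE = 1.647234 × 0.1154 = 0.190091.
CI: -0.5471 ± 0.190091 → (-0.7372, -0.3570).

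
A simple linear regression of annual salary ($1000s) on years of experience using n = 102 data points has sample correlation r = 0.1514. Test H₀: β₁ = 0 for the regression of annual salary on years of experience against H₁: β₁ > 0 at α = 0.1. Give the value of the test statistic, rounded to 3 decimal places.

t = r·√(n − 2)/√(1 − r²) = 0.1514·√100/√0.977078 = 1.532.
df = n − 2 = 100.
One-sided p ≈ 0.0644, which is < 0.1, so reject H₀.
There is evidence of a linear association between years of experience and annual salary.

t = 1.532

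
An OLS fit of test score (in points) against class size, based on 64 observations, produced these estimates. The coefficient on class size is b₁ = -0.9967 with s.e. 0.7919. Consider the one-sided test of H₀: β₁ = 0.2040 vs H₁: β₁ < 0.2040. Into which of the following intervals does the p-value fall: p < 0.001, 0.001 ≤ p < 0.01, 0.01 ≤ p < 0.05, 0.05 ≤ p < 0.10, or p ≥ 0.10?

t = (-0.9967 − 0.2040) / 0.7919 = -1.516.
df = n − 2 = 64 − 2 = 62.
One-sided p = P(T_{62} < t) ≈ 0.0673.
So 0.05 ≤ p < 0.10.

0.05 ≤ p < 0.10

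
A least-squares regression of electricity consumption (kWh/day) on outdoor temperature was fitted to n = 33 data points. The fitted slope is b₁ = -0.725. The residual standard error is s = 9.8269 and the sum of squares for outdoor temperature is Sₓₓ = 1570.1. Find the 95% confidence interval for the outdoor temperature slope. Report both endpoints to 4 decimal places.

SE(b₁) = s/√Sₓₓ = 9.8269/√1570.1 = 0.248001.
df = n − 2 = 31.
t* = t_{0.025, 31} = 2.039513.
Margin = t* × SE = 2.039513 × 0.248001 = 0.505801.
CI: -0.725 ± 0.505801 → (-1.2308, -0.2192).
With 95% confidence, each one-unit increase in outdoor temperature is associated with a change of between -1.2308 and -0.2192 kWh/day in electricity consumption.

(-1.2308, -0.2192)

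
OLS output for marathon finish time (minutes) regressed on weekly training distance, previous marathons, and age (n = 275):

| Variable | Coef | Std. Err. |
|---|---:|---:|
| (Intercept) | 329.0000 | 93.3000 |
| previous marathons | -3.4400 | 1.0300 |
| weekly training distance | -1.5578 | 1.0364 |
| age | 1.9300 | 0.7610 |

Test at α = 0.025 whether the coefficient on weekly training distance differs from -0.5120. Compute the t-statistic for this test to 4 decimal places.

t = -1.0091

Read off: b = -1.5578, SE = 1.0364 for weekly training distance.
H₀: β₁ = -0.5120 vs H₁: β₁ ≠ -0.5120.
t = (-1.5578 − (-0.5120)) / 1.0364 = -1.0091.
df = n − k − 1 = 275 − 3 − 1 = 271.
Two-sided p ≈ 0.3138, which is ≥ 0.025, so fail to reject H₀.
The data are consistent with a true slope of -0.5120 minutes per unit of weekly training distance, holding the other predictors fixed.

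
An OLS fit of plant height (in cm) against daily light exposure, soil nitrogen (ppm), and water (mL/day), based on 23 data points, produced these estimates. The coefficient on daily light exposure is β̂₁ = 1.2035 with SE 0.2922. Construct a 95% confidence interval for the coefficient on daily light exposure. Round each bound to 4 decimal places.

df = n − k − 1 = 23 − 3 − 1 = 19.
t* = t_{0.025, 19} = 2.093024.
Margin = t* × SE = 2.093024 × 0.2922 = 0.611582.
CI: 1.2035 ± 0.611582 → (0.5919, 1.8151).
With 95% confidence, each one-unit increase in daily light exposure is associated with a change of between 0.5919 and 1.8151 cm in plant height, holding the other predictors fixed.

(0.5919, 1.8151)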